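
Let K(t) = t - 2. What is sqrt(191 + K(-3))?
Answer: sqrt(186) ≈ 13.638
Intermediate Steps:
K(t) = -2 + t
sqrt(191 + K(-3)) = sqrt(191 + (-2 - 3)) = sqrt(191 - 5) = sqrt(186)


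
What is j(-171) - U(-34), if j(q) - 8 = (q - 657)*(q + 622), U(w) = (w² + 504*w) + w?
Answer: -357406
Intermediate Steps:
U(w) = w² + 505*w
j(q) = 8 + (-657 + q)*(622 + q) (j(q) = 8 + (q - 657)*(q + 622) = 8 + (-657 + q)*(622 + q))
j(-171) - U(-34) = (-408646 + (-171)² - 35*(-171)) - (-34)*(505 - 34) = (-408646 + 29241 + 5985) - (-34)*471 = -373420 - 1*(-16014) = -373420 + 16014 = -357406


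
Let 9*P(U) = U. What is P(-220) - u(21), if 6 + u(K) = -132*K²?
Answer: 523742/9 ≈ 58194.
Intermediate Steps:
u(K) = -6 - 132*K²
P(U) = U/9
P(-220) - u(21) = (⅑)*(-220) - (-6 - 132*21²) = -220/9 - (-6 - 132*441) = -220/9 - (-6 - 58212) = -220/9 - 1*(-58218) = -220/9 + 58218 = 523742/9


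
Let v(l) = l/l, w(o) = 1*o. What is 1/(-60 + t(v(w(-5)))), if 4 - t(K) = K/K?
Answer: -1/57 ≈ -0.017544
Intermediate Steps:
w(o) = o
v(l) = 1
t(K) = 3 (t(K) = 4 - K/K = 4 - 1*1 = 4 - 1 = 3)
1/(-60 + t(v(w(-5)))) = 1/(-60 + 3) = 1/(-57) = -1/57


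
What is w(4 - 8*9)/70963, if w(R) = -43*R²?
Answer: -198832/70963 ≈ -2.8019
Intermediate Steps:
w(4 - 8*9)/70963 = -43*(4 - 8*9)²/70963 = -43*(4 - 72)²*(1/70963) = -43*(-68)²*(1/70963) = -43*4624*(1/70963) = -198832*1/70963 = -198832/70963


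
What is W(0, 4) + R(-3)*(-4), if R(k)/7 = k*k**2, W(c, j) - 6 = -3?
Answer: 759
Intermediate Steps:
W(c, j) = 3 (W(c, j) = 6 - 3 = 3)
R(k) = 7*k**3 (R(k) = 7*(k*k**2) = 7*k**3)
W(0, 4) + R(-3)*(-4) = 3 + (7*(-3)**3)*(-4) = 3 + (7*(-27))*(-4) = 3 - 189*(-4) = 3 + 756 = 759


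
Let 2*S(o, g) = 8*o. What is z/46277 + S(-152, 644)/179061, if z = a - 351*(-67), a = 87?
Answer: 599774204/1183772271 ≈ 0.50666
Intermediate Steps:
S(o, g) = 4*o (S(o, g) = (8*o)/2 = 4*o)
z = 23604 (z = 87 - 351*(-67) = 87 + 23517 = 23604)
z/46277 + S(-152, 644)/179061 = 23604/46277 + (4*(-152))/179061 = 23604*(1/46277) - 608*1/179061 = 3372/6611 - 608/179061 = 599774204/1183772271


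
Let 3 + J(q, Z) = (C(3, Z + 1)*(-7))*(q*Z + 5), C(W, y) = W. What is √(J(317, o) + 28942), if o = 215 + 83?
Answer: 2*I*√488738 ≈ 1398.2*I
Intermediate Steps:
o = 298
J(q, Z) = -108 - 21*Z*q (J(q, Z) = -3 + (3*(-7))*(q*Z + 5) = -3 - 21*(Z*q + 5) = -3 - 21*(5 + Z*q) = -3 + (-105 - 21*Z*q) = -108 - 21*Z*q)
√(J(317, o) + 28942) = √((-108 - 21*298*317) + 28942) = √((-108 - 1983786) + 28942) = √(-1983894 + 28942) = √(-1954952) = 2*I*√488738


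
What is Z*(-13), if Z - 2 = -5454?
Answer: 70876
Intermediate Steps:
Z = -5452 (Z = 2 - 5454 = -5452)
Z*(-13) = -5452*(-13) = 70876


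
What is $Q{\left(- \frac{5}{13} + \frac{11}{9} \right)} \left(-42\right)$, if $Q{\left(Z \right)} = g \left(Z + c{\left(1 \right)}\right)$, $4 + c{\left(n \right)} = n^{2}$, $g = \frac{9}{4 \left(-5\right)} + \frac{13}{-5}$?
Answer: $- \frac{108031}{390} \approx -277.0$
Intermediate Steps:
$g = - \frac{61}{20}$ ($g = \frac{9}{-20} + 13 \left(- \frac{1}{5}\right) = 9 \left(- \frac{1}{20}\right) - \frac{13}{5} = - \frac{9}{20} - \frac{13}{5} = - \frac{61}{20} \approx -3.05$)
$c{\left(n \right)} = -4 + n^{2}$
$Q{\left(Z \right)} = \frac{183}{20} - \frac{61 Z}{20}$ ($Q{\left(Z \right)} = - \frac{61 \left(Z - \left(4 - 1^{2}\right)\right)}{20} = - \frac{61 \left(Z + \left(-4 + 1\right)\right)}{20} = - \frac{61 \left(Z - 3\right)}{20} = - \frac{61 \left(-3 + Z\right)}{20} = \frac{183}{20} - \frac{61 Z}{20}$)
$Q{\left(- \frac{5}{13} + \frac{11}{9} \right)} \left(-42\right) = \left(\frac{183}{20} - \frac{61 \left(- \frac{5}{13} + \frac{11}{9}\right)}{20}\right) \left(-42\right) = \left(\frac{183}{20} - \frac{2989}{1170}\right) \left(-42\right) = \frac{15433}{2340} \left(-42\right) = - \frac{108031}{390}$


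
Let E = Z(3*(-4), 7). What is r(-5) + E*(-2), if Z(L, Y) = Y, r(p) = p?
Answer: -19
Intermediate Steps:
E = 7
r(-5) + E*(-2) = -5 + 7*(-2) = -5 - 14 = -19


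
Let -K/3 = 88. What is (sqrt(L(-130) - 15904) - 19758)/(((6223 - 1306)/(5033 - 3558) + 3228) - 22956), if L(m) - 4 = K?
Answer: 9714350/9697961 - 2950*I*sqrt(449)/9697961 ≈ 1.0017 - 0.0064456*I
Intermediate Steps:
K = -264 (K = -3*88 = -264)
L(m) = -260 (L(m) = 4 - 264 = -260)
(sqrt(L(-130) - 15904) - 19758)/(((6223 - 1306)/(5033 - 3558) + 3228) - 22956) = (sqrt(-260 - 15904) - 19758)/(((6223 - 1306)/(5033 - 3558) + 3228) - 22956) = (sqrt(-16164) - 19758)/((4917/1475 + 3228) - 22956) = (6*I*sqrt(449) - 19758)/((4917*(1/1475) + 3228) - 22956) = (-19758 + 6*I*sqrt(449))/((4917/1475 + 3228) - 22956) = (-19758 + 6*I*sqrt(449))/(4766217/1475 - 22956) = (-19758 + 6*I*sqrt(449))/(-29093883/1475) = (-19758 + 6*I*sqrt(449))*(-1475/29093883) = 9714350/9697961 - 2950*I*sqrt(449)/9697961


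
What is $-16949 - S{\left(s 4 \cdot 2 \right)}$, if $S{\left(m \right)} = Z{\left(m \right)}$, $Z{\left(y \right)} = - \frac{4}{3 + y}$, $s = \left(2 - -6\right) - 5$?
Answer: $- \frac{457619}{27} \approx -16949.0$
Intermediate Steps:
$s = 3$ ($s = \left(2 + 6\right) - 5 = 8 - 5 = 3$)
$S{\left(m \right)} = - \frac{4}{3 + m}$
$-16949 - S{\left(s 4 \cdot 2 \right)} = -16949 - - \frac{4}{3 + 3 \cdot 4 \cdot 2} = -16949 - - \frac{4}{3 + 12 \cdot 2} = -16949 - - \frac{4}{3 + 24} = -16949 - - \frac{4}{27} = -16949 + \frac{4}{27} = - \frac{457619}{27}$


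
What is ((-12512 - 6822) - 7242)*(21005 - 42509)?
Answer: 571490304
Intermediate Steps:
((-12512 - 6822) - 7242)*(21005 - 42509) = (-19334 - 7242)*(-21504) = -26576*(-21504) = 571490304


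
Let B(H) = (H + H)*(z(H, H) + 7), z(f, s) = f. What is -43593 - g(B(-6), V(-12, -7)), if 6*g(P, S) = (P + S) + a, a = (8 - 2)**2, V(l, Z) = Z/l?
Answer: -3138991/72 ≈ -43597.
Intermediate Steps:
B(H) = 2*H*(7 + H) (B(H) = (H + H)*(H + 7) = (2*H)*(7 + H) = 2*H*(7 + H))
a = 36 (a = 6**2 = 36)
g(P, S) = 6 + P/6 + S/6 (g(P, S) = ((P + S) + 36)/6 = (36 + P + S)/6 = 6 + P/6 + S/6)
-43593 - g(B(-6), V(-12, -7)) = -43593 - (6 + (2*(-6)*(7 - 6))/6 + (-7/(-12))/6) = -43593 - (6 + (2*(-6)*1)/6 + (-7*(-1/12))/6) = -43593 - (6 + (1/6)*(-12) + (1/6)*(7/12)) = -43593 - (6 - 2 + 7/72) = -43593 - 1*295/72 = -43593 - 295/72 = -3138991/72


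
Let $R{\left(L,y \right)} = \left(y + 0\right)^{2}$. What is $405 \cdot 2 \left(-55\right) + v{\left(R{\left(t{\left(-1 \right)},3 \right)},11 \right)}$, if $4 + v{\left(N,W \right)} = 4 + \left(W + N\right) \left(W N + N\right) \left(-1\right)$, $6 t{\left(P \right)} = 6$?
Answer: $-46710$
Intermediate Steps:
$t{\left(P \right)} = 1$ ($t{\left(P \right)} = \frac{1}{6} \cdot 6 = 1$)
$R{\left(L,y \right)} = y^{2}$
$v{\left(N,W \right)} = - \left(N + W\right) \left(N + N W\right)$ ($v{\left(N,W \right)} = -4 + \left(4 + \left(W + N\right) \left(W N + N\right) \left(-1\right)\right) = -4 + \left(4 + \left(N + W\right) \left(N W + N\right) \left(-1\right)\right) = -4 + \left(4 + \left(N + W\right) \left(N + N W\right) \left(-1\right)\right) = -4 - \left(-4 + \left(N + W\right) \left(N + N W\right)\right) = - \left(N + W\right) \left(N + N W\right)$)
$405 \cdot 2 \left(-55\right) + v{\left(R{\left(t{\left(-1 \right)},3 \right)},11 \right)} = 405 \cdot 2 \left(-55\right) - 3^{2} \left(3^{2} + 11 + 11^{2} + 3^{2} \cdot 11\right) = 405 \left(-110\right) - 9 \left(9 + 11 + 121 + 9 \cdot 11\right) = -44550 - 9 \left(9 + 11 + 121 + 99\right) = -44550 - 9 \cdot 240 = -44550 - 2160 = -46710$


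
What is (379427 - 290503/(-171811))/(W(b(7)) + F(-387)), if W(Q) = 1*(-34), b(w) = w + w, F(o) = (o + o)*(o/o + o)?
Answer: 6519002280/5132510003 ≈ 1.2701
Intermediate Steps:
F(o) = 2*o*(1 + o) (F(o) = (2*o)*(1 + o) = 2*o*(1 + o))
b(w) = 2*w
W(Q) = -34
(379427 - 290503/(-171811))/(W(b(7)) + F(-387)) = (379427 - 290503/(-171811))/(-34 + 2*(-387)*(1 - 387)) = (379427 - 290503*(-1/171811))/(-34 + 2*(-387)*(-386)) = (379427 + 290503/171811)/(-34 + 298764) = (65190022800/171811)/298730 = (65190022800/171811)*(1/298730) = 6519002280/5132510003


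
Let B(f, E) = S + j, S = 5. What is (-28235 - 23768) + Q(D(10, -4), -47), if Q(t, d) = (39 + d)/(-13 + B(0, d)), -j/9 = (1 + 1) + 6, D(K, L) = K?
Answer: -520029/10 ≈ -52003.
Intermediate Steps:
j = -72 (j = -9*((1 + 1) + 6) = -9*(2 + 6) = -9*8 = -72)
B(f, E) = -67 (B(f, E) = 5 - 72 = -67)
Q(t, d) = -39/80 - d/80 (Q(t, d) = (39 + d)/(-13 - 67) = (39 + d)/(-80) = (39 + d)*(-1/80) = -39/80 - d/80)
(-28235 - 23768) + Q(D(10, -4), -47) = (-28235 - 23768) + (-39/80 - 1/80*(-47)) = -52003 + (-39/80 + 47/80) = -52003 + ⅒ = -520029/10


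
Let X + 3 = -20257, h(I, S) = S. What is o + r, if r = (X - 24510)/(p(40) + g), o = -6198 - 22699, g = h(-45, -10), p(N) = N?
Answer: -91168/3 ≈ -30389.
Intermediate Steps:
X = -20260 (X = -3 - 20257 = -20260)
g = -10
o = -28897
r = -4477/3 (r = (-20260 - 24510)/(40 - 10) = -44770/30 = -44770*1/30 = -4477/3 ≈ -1492.3)
o + r = -28897 - 4477/3 = -91168/3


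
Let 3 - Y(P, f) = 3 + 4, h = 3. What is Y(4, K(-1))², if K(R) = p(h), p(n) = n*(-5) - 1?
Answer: 16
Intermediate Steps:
p(n) = -1 - 5*n (p(n) = -5*n - 1 = -1 - 5*n)
K(R) = -16 (K(R) = -1 - 5*3 = -1 - 15 = -16)
Y(P, f) = -4 (Y(P, f) = 3 - (3 + 4) = 3 - 1*7 = 3 - 7 = -4)
Y(4, K(-1))² = (-4)² = 16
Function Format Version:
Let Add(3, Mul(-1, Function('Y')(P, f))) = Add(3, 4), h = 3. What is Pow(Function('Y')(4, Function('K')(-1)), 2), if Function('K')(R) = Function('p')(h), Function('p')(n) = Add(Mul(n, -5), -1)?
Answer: 16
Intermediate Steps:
Function('p')(n) = Add(-1, Mul(-5, n)) (Function('p')(n) = Add(Mul(-5, n), -1) = Add(-1, Mul(-5, n)))
Function('K')(R) = -16 (Function('K')(R) = Add(-1, Mul(-5, 3)) = Add(-1, -15) = -16)
Function('Y')(P, f) = -4 (Function('Y')(P, f) = Add(3, Mul(-1, Add(3, 4))) = Add(3, Mul(-1, 7)) = Add(3, -7) = -4)
Pow(Function('Y')(4, Function('K')(-1)), 2) = Pow(-4, 2) = 16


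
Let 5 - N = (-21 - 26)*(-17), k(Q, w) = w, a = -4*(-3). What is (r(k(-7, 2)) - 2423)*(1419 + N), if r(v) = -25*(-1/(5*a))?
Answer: -18169375/12 ≈ -1.5141e+6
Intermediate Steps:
a = 12
N = -794 (N = 5 - (-21 - 26)*(-17) = 5 - (-47)*(-17) = 5 - 1*799 = 5 - 799 = -794)
r(v) = 5/12 (r(v) = -25/(12*(-5)) = -25/(-60) = -25*(-1/60) = 5/12)
(r(k(-7, 2)) - 2423)*(1419 + N) = (5/12 - 2423)*(1419 - 794) = -29071/12*625 = -18169375/12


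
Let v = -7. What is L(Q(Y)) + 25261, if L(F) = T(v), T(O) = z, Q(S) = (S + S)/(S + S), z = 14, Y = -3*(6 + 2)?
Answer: 25275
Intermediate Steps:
Y = -24 (Y = -3*8 = -24)
Q(S) = 1 (Q(S) = (2*S)/((2*S)) = (2*S)*(1/(2*S)) = 1)
T(O) = 14
L(F) = 14
L(Q(Y)) + 25261 = 14 + 25261 = 25275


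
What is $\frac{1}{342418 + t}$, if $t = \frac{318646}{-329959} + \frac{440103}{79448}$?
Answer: $\frac{26214582632}{8976464855842545} \approx 2.9204 \cdot 10^{-6}$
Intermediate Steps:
$t = \frac{119900158369}{26214582632}$ ($t = 318646 \left(- \frac{1}{329959}\right) + 440103 \cdot \frac{1}{79448} = - \frac{318646}{329959} + \frac{440103}{79448} = \frac{119900158369}{26214582632} \approx 4.5738$)
$\frac{1}{342418 + t} = \frac{1}{342418 + \frac{119900158369}{26214582632}} = \frac{1}{\frac{8976464855842545}{26214582632}} = \frac{26214582632}{8976464855842545}$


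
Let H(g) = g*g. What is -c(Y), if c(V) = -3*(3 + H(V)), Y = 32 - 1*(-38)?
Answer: 14709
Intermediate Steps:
Y = 70 (Y = 32 + 38 = 70)
H(g) = g**2
c(V) = -9 - 3*V**2 (c(V) = -3*(3 + V**2) = -9 - 3*V**2)
-c(Y) = -(-9 - 3*70**2) = -(-9 - 3*4900) = -(-9 - 14700) = -1*(-14709) = 14709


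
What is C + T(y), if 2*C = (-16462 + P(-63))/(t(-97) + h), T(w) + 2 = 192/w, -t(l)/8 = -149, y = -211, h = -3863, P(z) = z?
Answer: 206787/1127162 ≈ 0.18346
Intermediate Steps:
t(l) = 1192 (t(l) = -8*(-149) = 1192)
T(w) = -2 + 192/w
C = 16525/5342 (C = ((-16462 - 63)/(1192 - 3863))/2 = (-16525/(-2671))/2 = (-16525*(-1/2671))/2 = (1/2)*(16525/2671) = 16525/5342 ≈ 3.0934)
C + T(y) = 16525/5342 + (-2 + 192/(-211)) = 16525/5342 + (-2 + 192*(-1/211)) = 16525/5342 + (-2 - 192/211) = 16525/5342 - 614/211 = 206787/1127162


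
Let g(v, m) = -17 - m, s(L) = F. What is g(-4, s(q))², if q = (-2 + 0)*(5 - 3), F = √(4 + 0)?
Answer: 361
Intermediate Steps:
F = 2 (F = √4 = 2)
q = -4 (q = -2*2 = -4)
s(L) = 2
g(-4, s(q))² = (-17 - 1*2)² = (-17 - 2)² = (-19)² = 361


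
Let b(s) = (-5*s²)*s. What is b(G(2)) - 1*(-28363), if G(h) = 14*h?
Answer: -81397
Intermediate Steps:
b(s) = -5*s³
b(G(2)) - 1*(-28363) = -5*(14*2)³ - 1*(-28363) = -5*28³ + 28363 = -5*21952 + 28363 = -109760 + 28363 = -81397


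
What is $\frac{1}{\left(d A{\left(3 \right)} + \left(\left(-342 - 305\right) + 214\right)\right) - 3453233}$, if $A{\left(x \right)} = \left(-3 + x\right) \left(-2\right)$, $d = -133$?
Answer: $- \frac{1}{3453666} \approx -2.8955 \cdot 10^{-7}$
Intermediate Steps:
$A{\left(x \right)} = 6 - 2 x$
$\frac{1}{\left(d A{\left(3 \right)} + \left(\left(-342 - 305\right) + 214\right)\right) - 3453233} = \frac{1}{\left(- 133 \left(6 - 6\right) + \left(\left(-342 - 305\right) + 214\right)\right) - 3453233} = \frac{1}{\left(- 133 \left(6 - 6\right) + \left(-647 + 214\right)\right) - 3453233} = \frac{1}{\left(\left(-133\right) 0 - 433\right) - 3453233} = \frac{1}{\left(0 - 433\right) - 3453233} = \frac{1}{-433 - 3453233} = \frac{1}{-3453666} = - \frac{1}{3453666}$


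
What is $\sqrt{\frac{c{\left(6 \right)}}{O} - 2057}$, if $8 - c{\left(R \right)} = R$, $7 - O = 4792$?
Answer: $\frac{i \sqrt{47097544395}}{4785} \approx 45.354 i$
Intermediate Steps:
$O = -4785$ ($O = 7 - 4792 = -4785$)
$c{\left(R \right)} = 8 - R$
$\sqrt{\frac{c{\left(6 \right)}}{O} - 2057} = \sqrt{\frac{8 - 6}{-4785} - 2057} = \sqrt{\left(8 - 6\right) \left(- \frac{1}{4785}\right) - 2057} = \sqrt{2 \left(- \frac{1}{4785}\right) - 2057} = \sqrt{- \frac{2}{4785} - 2057} = \sqrt{- \frac{9842747}{4785}} = \frac{i \sqrt{47097544395}}{4785}$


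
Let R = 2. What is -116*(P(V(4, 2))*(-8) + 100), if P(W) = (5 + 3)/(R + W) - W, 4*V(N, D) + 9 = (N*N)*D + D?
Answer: -544504/33 ≈ -16500.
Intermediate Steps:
V(N, D) = -9/4 + D/4 + D*N**2/4 (V(N, D) = -9/4 + ((N*N)*D + D)/4 = -9/4 + (N**2*D + D)/4 = -9/4 + (D*N**2 + D)/4 = -9/4 + (D + D*N**2)/4 = -9/4 + (D/4 + D*N**2/4) = -9/4 + D/4 + D*N**2/4)
P(W) = -W + 8/(2 + W) (P(W) = (5 + 3)/(2 + W) - W = 8/(2 + W) - W = -W + 8/(2 + W))
-116*(P(V(4, 2))*(-8) + 100) = -116*(((8 - (-9/4 + (1/4)*2 + (1/4)*2*4**2)**2 - 2*(-9/4 + (1/4)*2 + (1/4)*2*4**2))/(2 + (-9/4 + (1/4)*2 + (1/4)*2*4**2)))*(-8) + 100) = -116*(((8 - (-9/4 + 1/2 + (1/4)*2*16)**2 - 2*(-9/4 + 1/2 + (1/4)*2*16))/(2 + (-9/4 + 1/2 + (1/4)*2*16)))*(-8) + 100) = -116*(((8 - (-9/4 + 1/2 + 8)**2 - 2*(-9/4 + 1/2 + 8))/(2 + (-9/4 + 1/2 + 8)))*(-8) + 100) = -116*(((8 - (25/4)**2 - 2*25/4)/(2 + 25/4))*(-8) + 100) = -116*(((8 - 1*625/16 - 25/2)/(33/4))*(-8) + 100) = -116*((4*(8 - 625/16 - 25/2)/33)*(-8) + 100) = -116*(((4/33)*(-697/16))*(-8) + 100) = -116*(-697/132*(-8) + 100) = -116*(1394/33 + 100) = -116*4694/33 = -544504/33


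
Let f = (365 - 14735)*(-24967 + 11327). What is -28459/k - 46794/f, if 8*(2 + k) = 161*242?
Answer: -338083959157/57830915400 ≈ -5.8461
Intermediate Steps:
k = 19473/4 (k = -2 + (161*242)/8 = -2 + (⅛)*38962 = -2 + 19481/4 = 19473/4 ≈ 4868.3)
f = 196006800 (f = -14370*(-13640) = 196006800)
-28459/k - 46794/f = -28459/19473/4 - 46794/196006800 = -28459*4/19473 - 46794*1/196006800 = -113836/19473 - 709/2969800 = -338083959157/57830915400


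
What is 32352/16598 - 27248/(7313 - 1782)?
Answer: -136661696/45901769 ≈ -2.9773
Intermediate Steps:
32352/16598 - 27248/(7313 - 1782) = 32352*(1/16598) - 27248/5531 = 16176/8299 - 27248*1/5531 = 16176/8299 - 27248/5531 = -136661696/45901769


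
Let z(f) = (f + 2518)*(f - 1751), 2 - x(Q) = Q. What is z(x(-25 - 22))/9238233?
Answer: -4369034/9238233 ≈ -0.47293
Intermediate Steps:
x(Q) = 2 - Q
z(f) = (-1751 + f)*(2518 + f) (z(f) = (2518 + f)*(-1751 + f) = (-1751 + f)*(2518 + f))
z(x(-25 - 22))/9238233 = (-4409018 + (2 - (-25 - 22))² + 767*(2 - (-25 - 22)))/9238233 = (-4409018 + (2 - 1*(-47))² + 767*(2 - 1*(-47)))*(1/9238233) = (-4409018 + (2 + 47)² + 767*(2 + 47))*(1/9238233) = (-4409018 + 49² + 767*49)*(1/9238233) = (-4409018 + 2401 + 37583)*(1/9238233) = -4369034*1/9238233 = -4369034/9238233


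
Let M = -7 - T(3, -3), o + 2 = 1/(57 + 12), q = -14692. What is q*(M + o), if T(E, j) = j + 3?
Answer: 9109040/69 ≈ 1.3202e+5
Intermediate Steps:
T(E, j) = 3 + j
o = -137/69 (o = -2 + 1/(57 + 12) = -2 + 1/69 = -137/69 ≈ -1.9855)
M = -7 (M = -7 - (3 - 3) = -7 - 1*0 = -7 + 0 = -7)
q*(M + o) = -14692*(-7 - 137/69) = -14692*(-620/69) = 9109040/69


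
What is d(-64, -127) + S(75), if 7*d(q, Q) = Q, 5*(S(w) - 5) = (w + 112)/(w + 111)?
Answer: -84251/6510 ≈ -12.942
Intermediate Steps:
S(w) = 5 + (112 + w)/(5*(111 + w)) (S(w) = 5 + ((w + 112)/(w + 111))/5 = 5 + ((112 + w)/(111 + w))/5 = 5 + (112 + w)/(5*(111 + w)))
d(q, Q) = Q/7
d(-64, -127) + S(75) = (1/7)*(-127) + (2887 + 26*75)/(5*(111 + 75)) = -127/7 + (1/5)*(2887 + 1950)/186 = -127/7 + (1/5)*(1/186)*4837 = -127/7 + 4837/930 = -84251/6510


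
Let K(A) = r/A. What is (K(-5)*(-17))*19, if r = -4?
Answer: -1292/5 ≈ -258.40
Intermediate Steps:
K(A) = -4/A
(K(-5)*(-17))*19 = (-4/(-5)*(-17))*19 = (-4*(-1/5)*(-17))*19 = ((4/5)*(-17))*19 = -68/5*19 = -1292/5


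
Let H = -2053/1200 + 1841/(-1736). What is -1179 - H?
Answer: -43755707/37200 ≈ -1176.2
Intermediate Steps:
H = -103093/37200 (H = -2053*1/1200 + 1841*(-1/1736) = -2053/1200 - 263/248 = -103093/37200 ≈ -2.7713)
-1179 - H = -1179 - 1*(-103093/37200) = -1179 + 103093/37200 = -43755707/37200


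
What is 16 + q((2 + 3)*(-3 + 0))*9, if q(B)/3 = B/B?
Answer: 43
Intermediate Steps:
q(B) = 3 (q(B) = 3*(B/B) = 3*1 = 3)
16 + q((2 + 3)*(-3 + 0))*9 = 16 + 3*9 = 16 + 27 = 43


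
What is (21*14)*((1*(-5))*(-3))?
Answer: 4410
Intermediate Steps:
(21*14)*((1*(-5))*(-3)) = 294*(-5*(-3)) = 294*15 = 4410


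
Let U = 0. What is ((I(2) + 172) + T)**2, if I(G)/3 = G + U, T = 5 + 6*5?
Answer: 45369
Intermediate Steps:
T = 35 (T = 5 + 30 = 35)
I(G) = 3*G (I(G) = 3*(G + 0) = 3*G)
((I(2) + 172) + T)**2 = ((3*2 + 172) + 35)**2 = ((6 + 172) + 35)**2 = (178 + 35)**2 = 213**2 = 45369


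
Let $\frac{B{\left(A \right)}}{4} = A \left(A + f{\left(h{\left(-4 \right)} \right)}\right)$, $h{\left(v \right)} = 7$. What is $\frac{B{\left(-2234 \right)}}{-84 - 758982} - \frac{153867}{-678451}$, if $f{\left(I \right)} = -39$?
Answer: $- \frac{6831790637453}{257494543383} \approx -26.532$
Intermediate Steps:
$B{\left(A \right)} = 4 A \left(-39 + A\right)$ ($B{\left(A \right)} = 4 A \left(A - 39\right) = 4 A \left(-39 + A\right)$)
$\frac{B{\left(-2234 \right)}}{-84 - 758982} - \frac{153867}{-678451} = \frac{4 \left(-2234\right) \left(-39 - 2234\right)}{-84 - 758982} - \frac{153867}{-678451} = \frac{4 \left(-2234\right) \left(-2273\right)}{-84 - 758982} - - \frac{153867}{678451} = \frac{20311528}{-759066} + \frac{153867}{678451} = 20311528 \left(- \frac{1}{759066}\right) + \frac{153867}{678451} = - \frac{10155764}{379533} + \frac{153867}{678451} = - \frac{6831790637453}{257494543383}$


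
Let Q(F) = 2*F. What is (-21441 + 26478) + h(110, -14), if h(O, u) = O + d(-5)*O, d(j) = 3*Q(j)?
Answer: 1847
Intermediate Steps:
d(j) = 6*j (d(j) = 3*(2*j) = 6*j)
h(O, u) = -29*O (h(O, u) = O + (6*(-5))*O = O - 30*O = -29*O)
(-21441 + 26478) + h(110, -14) = (-21441 + 26478) - 29*110 = 5037 - 3190 = 1847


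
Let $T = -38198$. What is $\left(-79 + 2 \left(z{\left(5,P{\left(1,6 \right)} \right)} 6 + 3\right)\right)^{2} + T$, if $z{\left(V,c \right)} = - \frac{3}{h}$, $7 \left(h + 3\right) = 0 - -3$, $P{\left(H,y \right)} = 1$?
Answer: $-34717$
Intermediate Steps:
$h = - \frac{18}{7}$ ($h = -3 + \frac{0 - -3}{7} = -3 + \frac{0 + 3}{7} = -3 + \frac{1}{7} \cdot 3 = -3 + \frac{3}{7} = - \frac{18}{7} \approx -2.5714$)
$z{\left(V,c \right)} = \frac{7}{6}$ ($z{\left(V,c \right)} = - \frac{3}{- \frac{18}{7}} = \left(-3\right) \left(- \frac{7}{18}\right) = \frac{7}{6}$)
$\left(-79 + 2 \left(z{\left(5,P{\left(1,6 \right)} \right)} 6 + 3\right)\right)^{2} + T = \left(-79 + 2 \left(\frac{7}{6} \cdot 6 + 3\right)\right)^{2} - 38198 = \left(-79 + 2 \left(7 + 3\right)\right)^{2} - 38198 = \left(-79 + 2 \cdot 10\right)^{2} - 38198 = \left(-79 + 20\right)^{2} - 38198 = \left(-59\right)^{2} - 38198 = 3481 - 38198 = -34717$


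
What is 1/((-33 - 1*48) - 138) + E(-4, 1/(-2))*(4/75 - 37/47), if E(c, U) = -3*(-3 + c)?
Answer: -3967046/257325 ≈ -15.416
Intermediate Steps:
E(c, U) = 9 - 3*c
1/((-33 - 1*48) - 138) + E(-4, 1/(-2))*(4/75 - 37/47) = 1/((-33 - 1*48) - 138) + (9 - 3*(-4))*(4/75 - 37/47) = 1/((-33 - 48) - 138) + (9 + 12)*(4*(1/75) - 37*1/47) = 1/(-81 - 138) + 21*(4/75 - 37/47) = 1/(-219) + 21*(-2587/3525) = -1/219 - 18109/1175 = -3967046/257325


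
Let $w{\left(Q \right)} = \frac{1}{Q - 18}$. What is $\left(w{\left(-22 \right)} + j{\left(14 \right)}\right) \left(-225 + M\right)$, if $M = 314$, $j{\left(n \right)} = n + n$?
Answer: $\frac{99591}{40} \approx 2489.8$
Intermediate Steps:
$j{\left(n \right)} = 2 n$
$w{\left(Q \right)} = \frac{1}{-18 + Q}$
$\left(w{\left(-22 \right)} + j{\left(14 \right)}\right) \left(-225 + M\right) = \left(\frac{1}{-18 - 22} + 2 \cdot 14\right) \left(-225 + 314\right) = \left(\frac{1}{-40} + 28\right) 89 = \left(- \frac{1}{40} + 28\right) 89 = \frac{1119}{40} \cdot 89 = \frac{99591}{40}$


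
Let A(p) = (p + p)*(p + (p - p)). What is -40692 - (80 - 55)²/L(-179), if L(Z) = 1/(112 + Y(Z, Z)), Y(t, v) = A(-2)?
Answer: -115692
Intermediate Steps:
A(p) = 2*p² (A(p) = (2*p)*(p + 0) = (2*p)*p = 2*p²)
Y(t, v) = 8 (Y(t, v) = 2*(-2)² = 2*4 = 8)
L(Z) = 1/120 (L(Z) = 1/(112 + 8) = 1/120)
-40692 - (80 - 55)²/L(-179) = -40692 - (80 - 55)²/1/120 = -40692 - 25²*120 = -40692 - 625*120 = -40692 - 1*75000 = -40692 - 75000 = -115692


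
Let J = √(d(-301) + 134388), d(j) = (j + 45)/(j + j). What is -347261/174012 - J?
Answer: -347261/174012 - 2*√3043931429/301 ≈ -368.59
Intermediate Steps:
d(j) = (45 + j)/(2*j) (d(j) = (45 + j)/((2*j)) = (45 + j)*(1/(2*j)) = (45 + j)/(2*j))
J = 2*√3043931429/301 (J = √((½)*(45 - 301)/(-301) + 134388) = √((½)*(-1/301)*(-256) + 134388) = √(128/301 + 134388) = √(40450916/301) = 2*√3043931429/301 ≈ 366.59)
-347261/174012 - J = -347261/174012 - 2*√3043931429/301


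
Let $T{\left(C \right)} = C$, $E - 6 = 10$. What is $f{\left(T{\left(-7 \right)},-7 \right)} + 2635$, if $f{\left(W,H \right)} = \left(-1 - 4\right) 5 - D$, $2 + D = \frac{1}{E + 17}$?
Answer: $\frac{86195}{33} \approx 2612.0$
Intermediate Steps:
$E = 16$ ($E = 6 + 10 = 16$)
$D = - \frac{65}{33}$ ($D = -2 + \frac{1}{16 + 17} = -2 + \frac{1}{33} = - \frac{65}{33} \approx -1.9697$)
$f{\left(W,H \right)} = - \frac{760}{33}$ ($f{\left(W,H \right)} = \left(-1 - 4\right) 5 - - \frac{65}{33} = \left(-5\right) 5 + \frac{65}{33} = -25 + \frac{65}{33} = - \frac{760}{33}$)
$f{\left(T{\left(-7 \right)},-7 \right)} + 2635 = - \frac{760}{33} + 2635 = \frac{86195}{33}$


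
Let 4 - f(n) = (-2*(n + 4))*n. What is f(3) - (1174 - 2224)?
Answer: 1096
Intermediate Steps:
f(n) = 4 - n*(-8 - 2*n) (f(n) = 4 - (-2*(n + 4))*n = 4 - (-2*(4 + n))*n = 4 - (-8 - 2*n)*n = 4 - n*(-8 - 2*n))
f(3) - (1174 - 2224) = (4 + 2*3**2 + 8*3) - (1174 - 2224) = (4 + 2*9 + 24) - 1*(-1050) = (4 + 18 + 24) + 1050 = 46 + 1050 = 1096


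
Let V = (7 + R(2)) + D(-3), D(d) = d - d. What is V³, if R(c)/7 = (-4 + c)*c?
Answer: -9261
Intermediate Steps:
D(d) = 0
R(c) = 7*c*(-4 + c) (R(c) = 7*((-4 + c)*c) = 7*(c*(-4 + c)) = 7*c*(-4 + c))
V = -21 (V = (7 + 7*2*(-4 + 2)) + 0 = (7 + 7*2*(-2)) + 0 = (7 - 28) + 0 = -21 + 0 = -21)
V³ = (-21)³ = -9261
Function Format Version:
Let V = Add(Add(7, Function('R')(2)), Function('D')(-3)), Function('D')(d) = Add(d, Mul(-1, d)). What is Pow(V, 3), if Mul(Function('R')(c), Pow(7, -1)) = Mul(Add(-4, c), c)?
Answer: -9261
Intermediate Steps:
Function('D')(d) = 0
Function('R')(c) = Mul(7, c, Add(-4, c)) (Function('R')(c) = Mul(7, Mul(Add(-4, c), c)) = Mul(7, Mul(c, Add(-4, c))) = Mul(7, c, Add(-4, c)))
V = -21 (V = Add(Add(7, Mul(7, 2, Add(-4, 2))), 0) = Add(Add(7, Mul(7, 2, -2)), 0) = Add(Add(7, -28), 0) = Add(-21, 0) = -21)
Pow(V, 3) = Pow(-21, 3) = -9261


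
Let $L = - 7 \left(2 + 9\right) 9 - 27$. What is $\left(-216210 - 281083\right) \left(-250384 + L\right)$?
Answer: $124872261472$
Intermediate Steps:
$L = -720$ ($L = \left(-7\right) 11 \cdot 9 - 27 = \left(-77\right) 9 - 27 = -693 - 27 = -720$)
$\left(-216210 - 281083\right) \left(-250384 + L\right) = \left(-216210 - 281083\right) \left(-250384 - 720\right) = \left(-497293\right) \left(-251104\right) = 124872261472$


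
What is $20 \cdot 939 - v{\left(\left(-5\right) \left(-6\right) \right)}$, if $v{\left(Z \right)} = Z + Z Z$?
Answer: $17850$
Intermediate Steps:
$v{\left(Z \right)} = Z + Z^{2}$
$20 \cdot 939 - v{\left(\left(-5\right) \left(-6\right) \right)} = 20 \cdot 939 - \left(-5\right) \left(-6\right) \left(1 - -30\right) = 18780 - 30 \left(1 + 30\right) = 18780 - 30 \cdot 31 = 18780 - 930 = 17850$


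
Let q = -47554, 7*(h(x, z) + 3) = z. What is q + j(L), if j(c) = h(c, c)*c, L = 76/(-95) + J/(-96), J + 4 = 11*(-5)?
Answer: -76694186159/1612800 ≈ -47553.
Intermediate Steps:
h(x, z) = -3 + z/7
J = -59 (J = -4 + 11*(-5) = -4 - 55 = -59)
L = -89/480 (L = 76/(-95) - 59/(-96) = 76*(-1/95) - 59*(-1/96) = -⅘ + 59/96 = -89/480 ≈ -0.18542)
j(c) = c*(-3 + c/7) (j(c) = (-3 + c/7)*c = c*(-3 + c/7))
q + j(L) = -47554 + (⅐)*(-89/480)*(-21 - 89/480) = -47554 + (⅐)*(-89/480)*(-10169/480) = -47554 + 905041/1612800 = -76694186159/1612800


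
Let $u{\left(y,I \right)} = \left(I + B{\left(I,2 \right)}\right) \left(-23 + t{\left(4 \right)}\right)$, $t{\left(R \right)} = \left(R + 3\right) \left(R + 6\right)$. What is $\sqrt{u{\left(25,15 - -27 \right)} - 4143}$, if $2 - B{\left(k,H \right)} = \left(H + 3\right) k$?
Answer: $i \sqrt{11945} \approx 109.29 i$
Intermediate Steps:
$t{\left(R \right)} = \left(3 + R\right) \left(6 + R\right)$
$B{\left(k,H \right)} = 2 - k \left(3 + H\right)$ ($B{\left(k,H \right)} = 2 - \left(H + 3\right) k = 2 - \left(3 + H\right) k = 2 - k \left(3 + H\right)$)
$u{\left(y,I \right)} = 94 - 188 I$ ($u{\left(y,I \right)} = \left(I - \left(-2 + 5 I\right)\right) \left(-23 + \left(18 + 4^{2} + 9 \cdot 4\right)\right) = \left(I - \left(-2 + 5 I\right)\right) \left(-23 + \left(18 + 16 + 36\right)\right) = \left(I - \left(-2 + 5 I\right)\right) \left(-23 + 70\right) = \left(2 - 4 I\right) 47 = 94 - 188 I$)
$\sqrt{u{\left(25,15 - -27 \right)} - 4143} = \sqrt{\left(94 - 188 \left(15 - -27\right)\right) - 4143} = \sqrt{\left(94 - 188 \left(15 + 27\right)\right) - 4143} = \sqrt{\left(94 - 7896\right) - 4143} = \sqrt{-7802 - 4143} = \sqrt{-11945} = i \sqrt{11945}$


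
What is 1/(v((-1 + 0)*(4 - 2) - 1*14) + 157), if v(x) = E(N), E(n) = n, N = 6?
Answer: 1/163 ≈ 0.0061350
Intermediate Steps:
v(x) = 6
1/(v((-1 + 0)*(4 - 2) - 1*14) + 157) = 1/(6 + 157) = 1/163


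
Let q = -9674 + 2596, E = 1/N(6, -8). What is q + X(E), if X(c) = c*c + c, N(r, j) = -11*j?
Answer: -54811943/7744 ≈ -7078.0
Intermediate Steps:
E = 1/88 (E = 1/(-11*(-8)) = 1/88 ≈ 0.011364)
X(c) = c + c**2 (X(c) = c**2 + c = c + c**2)
q = -7078
q + X(E) = -7078 + (1 + 1/88)/88 = -7078 + (1/88)*(89/88) = -7078 + 89/7744 = -54811943/7744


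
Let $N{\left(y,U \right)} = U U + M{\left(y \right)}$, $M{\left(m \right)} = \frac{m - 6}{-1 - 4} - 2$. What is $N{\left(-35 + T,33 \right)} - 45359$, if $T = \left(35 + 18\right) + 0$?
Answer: $- \frac{221372}{5} \approx -44274.0$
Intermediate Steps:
$M{\left(m \right)} = - \frac{4}{5} - \frac{m}{5}$ ($M{\left(m \right)} = \frac{m - 6}{-5} - 2 = \left(-6 + m\right) \left(- \frac{1}{5}\right) - 2 = \left(\frac{6}{5} - \frac{m}{5}\right) - 2 = - \frac{4}{5} - \frac{m}{5}$)
$T = 53$ ($T = 53 + 0 = 53$)
$N{\left(y,U \right)} = - \frac{4}{5} + U^{2} - \frac{y}{5}$ ($N{\left(y,U \right)} = U U - \left(\frac{4}{5} + \frac{y}{5}\right) = U^{2} - \left(\frac{4}{5} + \frac{y}{5}\right) = - \frac{4}{5} + U^{2} - \frac{y}{5}$)
$N{\left(-35 + T,33 \right)} - 45359 = \left(- \frac{4}{5} + 33^{2} - \frac{-35 + 53}{5}\right) - 45359 = \left(- \frac{4}{5} + 1089 - \frac{18}{5}\right) - 45359 = \frac{5423}{5} - 45359 = - \frac{221372}{5}$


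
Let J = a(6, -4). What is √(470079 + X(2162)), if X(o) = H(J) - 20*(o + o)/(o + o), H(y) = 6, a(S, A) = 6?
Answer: √470065 ≈ 685.61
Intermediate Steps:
J = 6
X(o) = -14 (X(o) = 6 - 20*(o + o)/(o + o) = 6 - 20*2*o/(2*o) = 6 - 20*2*o*1/(2*o) = 6 - 20*1 = 6 - 20 = -14)
√(470079 + X(2162)) = √(470079 - 14) = √470065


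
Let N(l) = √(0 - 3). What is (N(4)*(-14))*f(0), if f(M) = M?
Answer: 0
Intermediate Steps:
N(l) = I*√3 (N(l) = √(-3) = I*√3)
(N(4)*(-14))*f(0) = ((I*√3)*(-14))*0 = -14*I*√3*0 = 0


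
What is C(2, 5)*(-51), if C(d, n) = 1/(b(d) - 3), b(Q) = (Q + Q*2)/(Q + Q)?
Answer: 34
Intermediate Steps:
b(Q) = 3/2 (b(Q) = (Q + 2*Q)/((2*Q)) = (3*Q)*(1/(2*Q)) = 3/2)
C(d, n) = -2/3 (C(d, n) = 1/(3/2 - 3) = 1/(-3/2) = -2/3)
C(2, 5)*(-51) = -2/3*(-51) = 34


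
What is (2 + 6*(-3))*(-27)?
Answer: 432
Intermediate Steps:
(2 + 6*(-3))*(-27) = (2 - 18)*(-27) = -16*(-27) = 432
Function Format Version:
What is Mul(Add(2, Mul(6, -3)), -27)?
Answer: 432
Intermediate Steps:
Mul(Add(2, Mul(6, -3)), -27) = Mul(Add(2, -18), -27) = Mul(-16, -27) = 432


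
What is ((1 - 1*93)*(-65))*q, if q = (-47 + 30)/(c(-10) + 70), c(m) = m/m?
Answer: -101660/71 ≈ -1431.8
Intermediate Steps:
c(m) = 1
q = -17/71 (q = (-47 + 30)/(1 + 70) = -17/71 ≈ -0.23944)
((1 - 1*93)*(-65))*q = ((1 - 1*93)*(-65))*(-17/71) = ((1 - 93)*(-65))*(-17/71) = -92*(-65)*(-17/71) = 5980*(-17/71) = -101660/71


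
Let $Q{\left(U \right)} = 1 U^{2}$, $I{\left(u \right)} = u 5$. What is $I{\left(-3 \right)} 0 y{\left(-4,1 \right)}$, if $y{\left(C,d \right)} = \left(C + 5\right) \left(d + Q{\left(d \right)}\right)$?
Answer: $0$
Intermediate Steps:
$I{\left(u \right)} = 5 u$
$Q{\left(U \right)} = U^{2}$
$y{\left(C,d \right)} = \left(5 + C\right) \left(d + d^{2}\right)$ ($y{\left(C,d \right)} = \left(C + 5\right) \left(d + d^{2}\right) = \left(5 + C\right) \left(d + d^{2}\right)$)
$I{\left(-3 \right)} 0 y{\left(-4,1 \right)} = 5 \left(-3\right) 0 \cdot 1 \left(5 - 4 + 5 \cdot 1 - 4\right) = \left(-15\right) 0 \cdot 1 \left(5 - 4 + 5 - 4\right) = 0 \cdot 1 \cdot 2 = 0 \cdot 2 = 0$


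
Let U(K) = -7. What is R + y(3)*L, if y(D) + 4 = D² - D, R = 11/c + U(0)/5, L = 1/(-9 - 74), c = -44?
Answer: -2779/1660 ≈ -1.6741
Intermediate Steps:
L = -1/83 (L = 1/(-83) = -1/83 ≈ -0.012048)
R = -33/20 (R = 11/(-44) - 7/5 = 11*(-1/44) - 7*⅕ = -¼ - 7/5 = -33/20 ≈ -1.6500)
y(D) = -4 + D² - D (y(D) = -4 + (D² - D) = -4 + D² - D)
R + y(3)*L = -33/20 + (-4 + 3² - 1*3)*(-1/83) = -33/20 + (-4 + 9 - 3)*(-1/83) = -33/20 + 2*(-1/83) = -33/20 - 2/83 = -2779/1660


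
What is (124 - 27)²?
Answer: 9409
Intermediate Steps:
(124 - 27)² = 97² = 9409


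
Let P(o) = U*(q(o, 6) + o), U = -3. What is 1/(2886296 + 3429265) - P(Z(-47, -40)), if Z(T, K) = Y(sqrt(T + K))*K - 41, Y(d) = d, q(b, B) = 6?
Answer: -663133904/6315561 - 120*I*sqrt(87) ≈ -105.0 - 1119.3*I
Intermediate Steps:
Z(T, K) = -41 + K*sqrt(K + T) (Z(T, K) = sqrt(T + K)*K - 41 = sqrt(K + T)*K - 41 = K*sqrt(K + T) - 41 = -41 + K*sqrt(K + T))
P(o) = -18 - 3*o (P(o) = -3*(6 + o) = -18 - 3*o)
1/(2886296 + 3429265) - P(Z(-47, -40)) = 1/(2886296 + 3429265) - (-18 - 3*(-41 - 40*sqrt(-40 - 47))) = 1/6315561 - (-18 - 3*(-41 - 40*I*sqrt(87))) = 1/6315561 - (-18 + (123 + 120*I*sqrt(87))) = 1/6315561 - (105 + 120*I*sqrt(87)) = 1/6315561 + (-105 - 120*I*sqrt(87)) = -663133904/6315561 - 120*I*sqrt(87)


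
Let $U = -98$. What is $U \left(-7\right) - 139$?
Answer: $547$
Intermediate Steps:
$U \left(-7\right) - 139 = \left(-98\right) \left(-7\right) - 139 = 686 - 139 = 547$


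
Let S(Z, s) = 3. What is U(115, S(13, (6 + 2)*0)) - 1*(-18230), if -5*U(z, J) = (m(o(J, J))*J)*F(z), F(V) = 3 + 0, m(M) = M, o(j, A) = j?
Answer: 91123/5 ≈ 18225.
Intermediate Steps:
F(V) = 3
U(z, J) = -3*J**2/5 (U(z, J) = -J*J*3/5 = -J**2*3/5 = -3*J**2/5)
U(115, S(13, (6 + 2)*0)) - 1*(-18230) = -3/5*3**2 - 1*(-18230) = -3/5*9 + 18230 = -27/5 + 18230 = 91123/5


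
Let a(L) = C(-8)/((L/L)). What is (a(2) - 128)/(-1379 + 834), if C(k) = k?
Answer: 136/545 ≈ 0.24954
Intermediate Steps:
a(L) = -8 (a(L) = -8/(L/L) = -8/1 = -8*1 = -8)
(a(2) - 128)/(-1379 + 834) = (-8 - 128)/(-1379 + 834) = -136/(-545) = -136*(-1/545) = 136/545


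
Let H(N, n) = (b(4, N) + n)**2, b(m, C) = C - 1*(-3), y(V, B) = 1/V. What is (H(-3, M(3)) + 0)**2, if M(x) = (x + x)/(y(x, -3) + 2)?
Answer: 104976/2401 ≈ 43.722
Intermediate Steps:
b(m, C) = 3 + C (b(m, C) = C + 3 = 3 + C)
M(x) = 2*x/(2 + 1/x) (M(x) = (x + x)/(1/x + 2) = (2*x)/(2 + 1/x) = 2*x/(2 + 1/x))
H(N, n) = (3 + N + n)**2 (H(N, n) = ((3 + N) + n)**2 = (3 + N + n)**2)
(H(-3, M(3)) + 0)**2 = ((3 - 3 + 2*3**2/(1 + 2*3))**2 + 0)**2 = ((3 - 3 + 2*9/(1 + 6))**2 + 0)**2 = ((3 - 3 + 2*9/7)**2 + 0)**2 = ((3 - 3 + 2*9*(1/7))**2 + 0)**2 = ((3 - 3 + 18/7)**2 + 0)**2 = ((18/7)**2 + 0)**2 = (324/49 + 0)**2 = (324/49)**2 = 104976/2401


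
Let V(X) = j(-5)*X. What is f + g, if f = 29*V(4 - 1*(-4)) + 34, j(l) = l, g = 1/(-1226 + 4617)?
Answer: -3818265/3391 ≈ -1126.0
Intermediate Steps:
g = 1/3391 ≈ 0.00029490
V(X) = -5*X
f = -1126 (f = 29*(-5*(4 - 1*(-4))) + 34 = 29*(-5*(4 + 4)) + 34 = 29*(-5*8) + 34 = 29*(-40) + 34 = -1160 + 34 = -1126)
f + g = -1126 + 1/3391 = -3818265/3391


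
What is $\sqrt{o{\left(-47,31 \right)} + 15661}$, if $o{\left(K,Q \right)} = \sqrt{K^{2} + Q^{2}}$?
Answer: $\sqrt{15661 + \sqrt{3170}} \approx 125.37$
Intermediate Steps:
$\sqrt{o{\left(-47,31 \right)} + 15661} = \sqrt{\sqrt{\left(-47\right)^{2} + 31^{2}} + 15661} = \sqrt{\sqrt{2209 + 961} + 15661} = \sqrt{\sqrt{3170} + 15661} = \sqrt{15661 + \sqrt{3170}}$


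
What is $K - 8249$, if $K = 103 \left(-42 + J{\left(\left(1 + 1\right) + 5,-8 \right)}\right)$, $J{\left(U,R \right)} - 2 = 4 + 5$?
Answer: $-11442$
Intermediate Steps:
$J{\left(U,R \right)} = 11$ ($J{\left(U,R \right)} = 2 + \left(4 + 5\right) = 2 + 9 = 11$)
$K = -3193$ ($K = 103 \left(-42 + 11\right) = 103 \left(-31\right) = -3193$)
$K - 8249 = -3193 - 8249 = -11442$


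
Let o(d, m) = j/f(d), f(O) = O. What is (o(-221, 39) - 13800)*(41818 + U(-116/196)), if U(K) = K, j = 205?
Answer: -127543303985/221 ≈ -5.7712e+8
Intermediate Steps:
o(d, m) = 205/d
(o(-221, 39) - 13800)*(41818 + U(-116/196)) = (205/(-221) - 13800)*(41818 - 116/196) = (205*(-1/221) - 13800)*(41818 - 116*1/196) = (-205/221 - 13800)*(41818 - 29/49) = -3050005/221*2049053/49 = -127543303985/221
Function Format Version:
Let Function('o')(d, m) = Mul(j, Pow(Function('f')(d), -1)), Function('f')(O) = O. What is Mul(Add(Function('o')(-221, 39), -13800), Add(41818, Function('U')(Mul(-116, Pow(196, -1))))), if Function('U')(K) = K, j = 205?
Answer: Rational(-127543303985, 221) ≈ -5.7712e+8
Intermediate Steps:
Function('o')(d, m) = Mul(205, Pow(d, -1))
Mul(Add(Function('o')(-221, 39), -13800), Add(41818, Function('U')(Mul(-116, Pow(196, -1))))) = Mul(Add(Mul(205, Pow(-221, -1)), -13800), Add(41818, Mul(-116, Pow(196, -1)))) = Mul(Add(Mul(205, Rational(-1, 221)), -13800), Add(41818, Mul(-116, Rational(1, 196)))) = Mul(Add(Rational(-205, 221), -13800), Add(41818, Rational(-29, 49))) = Mul(Rational(-3050005, 221), Rational(2049053, 49)) = Rational(-127543303985, 221)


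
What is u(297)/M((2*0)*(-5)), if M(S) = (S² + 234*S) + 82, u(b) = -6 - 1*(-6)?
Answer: 0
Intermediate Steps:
u(b) = 0 (u(b) = -6 + 6 = 0)
M(S) = 82 + S² + 234*S
u(297)/M((2*0)*(-5)) = 0/(82 + ((2*0)*(-5))² + 234*((2*0)*(-5))) = 0/(82 + (0*(-5))² + 234*(0*(-5))) = 0/(82 + 0² + 234*0) = 0/(82 + 0 + 0) = 0/82 = 0*(1/82) = 0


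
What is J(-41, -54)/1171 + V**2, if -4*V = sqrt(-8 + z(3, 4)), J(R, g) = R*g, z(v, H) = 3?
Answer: 29569/18736 ≈ 1.5782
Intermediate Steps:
V = -I*sqrt(5)/4 (V = -sqrt(-8 + 3)/4 = -I*sqrt(5)/4 ≈ -0.55902*I)
J(-41, -54)/1171 + V**2 = -41*(-54)/1171 + (-I*sqrt(5)/4)**2 = 2214*(1/1171) - 5/16 = 2214/1171 - 5/16 = 29569/18736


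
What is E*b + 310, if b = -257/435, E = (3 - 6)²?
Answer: 44179/145 ≈ 304.68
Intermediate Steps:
E = 9 (E = (-3)² = 9)
b = -257/435 (b = -257*1/435 = -257/435 ≈ -0.59081)
E*b + 310 = 9*(-257/435) + 310 = -771/145 + 310 = 44179/145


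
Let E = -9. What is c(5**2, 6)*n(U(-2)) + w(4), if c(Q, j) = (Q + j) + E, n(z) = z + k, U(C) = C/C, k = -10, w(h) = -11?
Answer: -209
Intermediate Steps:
U(C) = 1
n(z) = -10 + z (n(z) = z - 10 = -10 + z)
c(Q, j) = -9 + Q + j (c(Q, j) = (Q + j) - 9 = -9 + Q + j)
c(5**2, 6)*n(U(-2)) + w(4) = (-9 + 5**2 + 6)*(-10 + 1) - 11 = (-9 + 25 + 6)*(-9) - 11 = 22*(-9) - 11 = -198 - 11 = -209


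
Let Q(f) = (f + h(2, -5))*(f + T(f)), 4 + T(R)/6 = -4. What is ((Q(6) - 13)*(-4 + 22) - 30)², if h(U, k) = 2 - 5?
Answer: 6411024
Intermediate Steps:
h(U, k) = -3
T(R) = -48 (T(R) = -24 + 6*(-4) = -24 - 24 = -48)
Q(f) = (-48 + f)*(-3 + f) (Q(f) = (f - 3)*(f - 48) = (-3 + f)*(-48 + f) = (-48 + f)*(-3 + f))
((Q(6) - 13)*(-4 + 22) - 30)² = (((144 + 6² - 51*6) - 13)*(-4 + 22) - 30)² = (((144 + 36 - 306) - 13)*18 - 30)² = ((-126 - 13)*18 - 30)² = (-139*18 - 30)² = (-2502 - 30)² = (-2532)² = 6411024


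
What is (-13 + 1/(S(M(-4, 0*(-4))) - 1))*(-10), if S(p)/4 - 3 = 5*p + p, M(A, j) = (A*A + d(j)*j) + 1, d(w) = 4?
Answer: 54460/419 ≈ 129.98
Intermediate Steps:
M(A, j) = 1 + A² + 4*j (M(A, j) = (A*A + 4*j) + 1 = (A² + 4*j) + 1 = 1 + A² + 4*j)
S(p) = 12 + 24*p (S(p) = 12 + 4*(5*p + p) = 12 + 4*(6*p) = 12 + 24*p)
(-13 + 1/(S(M(-4, 0*(-4))) - 1))*(-10) = (-13 + 1/((12 + 24*(1 + (-4)² + 4*(0*(-4)))) - 1))*(-10) = (-13 + 1/((12 + 24*(1 + 16 + 4*0)) - 1))*(-10) = (-13 + 1/((12 + 24*(1 + 16 + 0)) - 1))*(-10) = (-13 + 1/((12 + 24*17) - 1))*(-10) = (-13 + 1/((12 + 408) - 1))*(-10) = (-13 + 1/(420 - 1))*(-10) = (-13 + 1/419)*(-10) = -5446/419*(-10) = 54460/419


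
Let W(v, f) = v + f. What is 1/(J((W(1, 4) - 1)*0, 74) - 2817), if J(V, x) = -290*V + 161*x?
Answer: 1/9097 ≈ 0.00010993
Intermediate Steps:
W(v, f) = f + v
1/(J((W(1, 4) - 1)*0, 74) - 2817) = 1/((-290*((4 + 1) - 1)*0 + 161*74) - 2817) = 1/((-290*(5 - 1)*0 + 11914) - 2817) = 1/((-1160*0 + 11914) - 2817) = 1/((-290*0 + 11914) - 2817) = 1/((0 + 11914) - 2817) = 1/(11914 - 2817) = 1/9097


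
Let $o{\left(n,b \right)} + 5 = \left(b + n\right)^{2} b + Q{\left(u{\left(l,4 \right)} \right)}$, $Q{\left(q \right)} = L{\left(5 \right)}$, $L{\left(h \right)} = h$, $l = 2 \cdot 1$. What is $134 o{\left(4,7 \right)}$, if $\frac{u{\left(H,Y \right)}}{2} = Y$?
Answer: $113498$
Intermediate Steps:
$l = 2$
$u{\left(H,Y \right)} = 2 Y$
$Q{\left(q \right)} = 5$
$o{\left(n,b \right)} = b \left(b + n\right)^{2}$ ($o{\left(n,b \right)} = -5 + \left(\left(b + n\right)^{2} b + 5\right) = -5 + \left(b \left(b + n\right)^{2} + 5\right) = -5 + \left(5 + b \left(b + n\right)^{2}\right) = b \left(b + n\right)^{2}$)
$134 o{\left(4,7 \right)} = 134 \cdot 7 \left(7 + 4\right)^{2} = 134 \cdot 7 \cdot 11^{2} = 134 \cdot 7 \cdot 121 = 134 \cdot 847 = 113498$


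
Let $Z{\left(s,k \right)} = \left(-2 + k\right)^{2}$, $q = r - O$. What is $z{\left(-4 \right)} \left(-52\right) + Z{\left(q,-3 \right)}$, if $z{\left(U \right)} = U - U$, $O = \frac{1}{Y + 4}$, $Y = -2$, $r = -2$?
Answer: $25$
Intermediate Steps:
$O = \frac{1}{2}$ ($O = \frac{1}{-2 + 4} = \frac{1}{2} \approx 0.5$)
$q = - \frac{5}{2}$ ($q = -2 - \frac{1}{2} = - \frac{5}{2} \approx -2.5$)
$z{\left(U \right)} = 0$
$z{\left(-4 \right)} \left(-52\right) + Z{\left(q,-3 \right)} = 0 \left(-52\right) + \left(-2 - 3\right)^{2} = 0 + \left(-5\right)^{2} = 0 + 25 = 25$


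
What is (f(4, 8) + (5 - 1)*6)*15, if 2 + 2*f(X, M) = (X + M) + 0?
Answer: 435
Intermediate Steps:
f(X, M) = -1 + M/2 + X/2 (f(X, M) = -1 + ((X + M) + 0)/2 = -1 + ((M + X) + 0)/2 = -1 + (M + X)/2 = -1 + (M/2 + X/2) = -1 + M/2 + X/2)
(f(4, 8) + (5 - 1)*6)*15 = ((-1 + (1/2)*8 + (1/2)*4) + (5 - 1)*6)*15 = ((-1 + 4 + 2) + 4*6)*15 = (5 + 24)*15 = 29*15 = 435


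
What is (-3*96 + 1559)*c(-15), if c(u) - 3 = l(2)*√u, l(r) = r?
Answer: 3813 + 2542*I*√15 ≈ 3813.0 + 9845.1*I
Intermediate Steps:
c(u) = 3 + 2*√u
(-3*96 + 1559)*c(-15) = (-3*96 + 1559)*(3 + 2*√(-15)) = (-288 + 1559)*(3 + 2*(I*√15)) = 1271*(3 + 2*I*√15) = 3813 + 2542*I*√15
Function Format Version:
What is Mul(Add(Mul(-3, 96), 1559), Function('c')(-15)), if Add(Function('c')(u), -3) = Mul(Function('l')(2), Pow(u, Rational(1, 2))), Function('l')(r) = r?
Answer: Add(3813, Mul(2542, I, Pow(15, Rational(1, 2)))) ≈ Add(3813.0, Mul(9845.1, I))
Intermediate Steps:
Function('c')(u) = Add(3, Mul(2, Pow(u, Rational(1, 2))))
Mul(Add(Mul(-3, 96), 1559), Function('c')(-15)) = Mul(Add(Mul(-3, 96), 1559), Add(3, Mul(2, Pow(-15, Rational(1, 2))))) = Mul(Add(-288, 1559), Add(3, Mul(2, Mul(I, Pow(15, Rational(1, 2)))))) = Mul(1271, Add(3, Mul(2, I, Pow(15, Rational(1, 2))))) = Add(3813, Mul(2542, I, Pow(15, Rational(1, 2))))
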